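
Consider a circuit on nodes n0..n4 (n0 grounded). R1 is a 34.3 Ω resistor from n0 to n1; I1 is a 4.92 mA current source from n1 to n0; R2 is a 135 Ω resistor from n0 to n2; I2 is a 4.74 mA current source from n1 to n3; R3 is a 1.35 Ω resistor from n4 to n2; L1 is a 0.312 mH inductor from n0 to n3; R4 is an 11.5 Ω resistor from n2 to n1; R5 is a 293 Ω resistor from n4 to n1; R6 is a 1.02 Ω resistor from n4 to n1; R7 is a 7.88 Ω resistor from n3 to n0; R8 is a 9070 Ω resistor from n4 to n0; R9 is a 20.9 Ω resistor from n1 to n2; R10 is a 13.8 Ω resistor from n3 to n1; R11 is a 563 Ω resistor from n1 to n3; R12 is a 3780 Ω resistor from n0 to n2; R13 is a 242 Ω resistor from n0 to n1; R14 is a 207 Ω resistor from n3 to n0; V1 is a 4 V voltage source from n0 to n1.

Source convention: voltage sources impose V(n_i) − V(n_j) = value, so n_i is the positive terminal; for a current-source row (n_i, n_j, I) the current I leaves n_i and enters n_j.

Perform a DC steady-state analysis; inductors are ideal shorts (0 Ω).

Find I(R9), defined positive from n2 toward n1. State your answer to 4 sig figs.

0.002615 A

Element admittances at DC:
  Y(R1) = 0.02915 S between n0,n1
  I1: injects 0.00492 A into n0 (from n1)
  Y(R2) = 0.007407 S between n0,n2
  I2: injects 0.00474 A into n3 (from n1)
  Y(R3) = 0.7407 S between n4,n2
  L1: short n0↔n3 (DC inductor)
  Y(R4) = 0.08696 S between n2,n1
  Y(R5) = 0.003413 S between n4,n1
  Y(R6) = 0.9804 S between n4,n1
  Y(R7) = 0.1269 S between n3,n0
  Y(R8) = 0.0001103 S between n4,n0
  Y(R9) = 0.04785 S between n1,n2
  Y(R10) = 0.07246 S between n3,n1
  Y(R11) = 0.001776 S between n1,n3
  Y(R12) = 0.0002646 S between n0,n2
  Y(R13) = 0.004132 S between n0,n1
  Y(R14) = 0.004831 S between n3,n0
  V1: constraint V(n0)−V(n1) = 4
Assemble and solve the 6×6 MNA system:
  V(n1)=-4.000  V(n2)=-3.945  V(n3)=0.000  V(n4)=-3.976
  i(L1)=0.2922  i(V1)=-0.4512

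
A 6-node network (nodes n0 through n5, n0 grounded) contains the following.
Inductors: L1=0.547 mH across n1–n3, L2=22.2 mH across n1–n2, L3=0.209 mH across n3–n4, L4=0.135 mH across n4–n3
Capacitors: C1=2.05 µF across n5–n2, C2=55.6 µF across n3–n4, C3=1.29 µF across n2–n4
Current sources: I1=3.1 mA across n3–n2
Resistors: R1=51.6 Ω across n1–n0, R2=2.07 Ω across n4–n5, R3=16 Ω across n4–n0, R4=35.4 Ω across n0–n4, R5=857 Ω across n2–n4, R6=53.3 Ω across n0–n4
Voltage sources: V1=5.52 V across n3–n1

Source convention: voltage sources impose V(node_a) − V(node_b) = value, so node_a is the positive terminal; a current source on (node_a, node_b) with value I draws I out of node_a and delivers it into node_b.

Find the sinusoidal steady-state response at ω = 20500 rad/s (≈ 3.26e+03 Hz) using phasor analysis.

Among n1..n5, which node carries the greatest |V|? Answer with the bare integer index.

Apply KCL at each of the 5 non-ground nodes and solve the resulting linear system.
Node n1: branches {L1, L2, R1, V1} → V_1 = -4.705-0.1378j
Node n2: branches {C1, I1, C3, L2, R5} → V_2 = 1.019-0.003654j
Node n3: branches {L1, C2, I1, L3, L4, V1} → V_3 = 0.8145-0.1378j
Node n4: branches {C2, C3, L3, L4, R2, R3, R4, R5, R6} → V_4 = 0.8327+0.02438j
Node n5: branches {C1, R2} → V_5 = 0.8365+0.04028j
Source currents: i(V1)=-0.09149+0.5022j

1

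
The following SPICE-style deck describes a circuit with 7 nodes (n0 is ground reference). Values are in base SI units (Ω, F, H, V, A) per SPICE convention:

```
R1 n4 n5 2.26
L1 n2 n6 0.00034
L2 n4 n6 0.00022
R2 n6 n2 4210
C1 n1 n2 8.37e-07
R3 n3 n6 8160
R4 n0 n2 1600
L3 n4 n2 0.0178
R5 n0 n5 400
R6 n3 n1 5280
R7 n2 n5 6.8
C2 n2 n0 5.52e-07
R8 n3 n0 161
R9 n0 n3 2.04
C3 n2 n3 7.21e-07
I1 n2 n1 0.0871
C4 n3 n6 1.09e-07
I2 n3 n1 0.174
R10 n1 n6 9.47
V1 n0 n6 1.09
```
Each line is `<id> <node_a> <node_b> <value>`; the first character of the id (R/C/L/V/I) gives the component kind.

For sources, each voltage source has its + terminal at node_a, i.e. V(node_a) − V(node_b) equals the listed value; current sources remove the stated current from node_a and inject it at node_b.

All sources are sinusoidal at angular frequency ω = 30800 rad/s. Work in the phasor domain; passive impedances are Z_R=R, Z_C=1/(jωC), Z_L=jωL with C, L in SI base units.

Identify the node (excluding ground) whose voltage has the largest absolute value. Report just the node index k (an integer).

Element admittances at ω=30800 rad/s:
  Y(R1) = 0.4425+0.000j S between n4,n5
  Y(L1) = 0.000-0.09549j S between n2,n6
  Y(L2) = 0.000-0.1476j S between n4,n6
  Y(R2) = 0.0002375+0.000j S between n6,n2
  Y(C1) = 0.000+0.02578j S between n1,n2
  Y(R3) = 0.0001225+0.000j S between n3,n6
  Y(R4) = 0.0006250+0.000j S between n0,n2
  Y(L3) = 0.000-0.001824j S between n4,n2
  Y(R5) = 0.002500+0.000j S between n0,n5
  Y(R6) = 0.0001894+0.000j S between n3,n1
  Y(R7) = 0.1471+0.000j S between n2,n5
  Y(C2) = 0.000+0.01700j S between n2,n0
  Y(R8) = 0.006211+0.000j S between n3,n0
  Y(R9) = 0.4902+0.000j S between n0,n3
  Y(C3) = 0.000+0.02221j S between n2,n3
  I1: injects 0.0871 A into n1 (from n2)
  Y(C4) = 0.000+0.003357j S between n3,n6
  I2: injects 0.174 A into n1 (from n3)
  Y(R10) = 0.1056+0.000j S between n1,n6
  V1: constraint V(n0)−V(n6) = 1.09
Assemble and solve the 7×7 MNA system:
  V(n1)=1.156-0.7972j  V(n2)=-2.115+0.1217j  V(n3)=-0.3599-0.08371j  V(n4)=-1.510-0.4249j  V(n5)=-1.654-0.2873j  V(n6)=-1.090+0.000j
  i(V1)=-0.1862-0.07816j

2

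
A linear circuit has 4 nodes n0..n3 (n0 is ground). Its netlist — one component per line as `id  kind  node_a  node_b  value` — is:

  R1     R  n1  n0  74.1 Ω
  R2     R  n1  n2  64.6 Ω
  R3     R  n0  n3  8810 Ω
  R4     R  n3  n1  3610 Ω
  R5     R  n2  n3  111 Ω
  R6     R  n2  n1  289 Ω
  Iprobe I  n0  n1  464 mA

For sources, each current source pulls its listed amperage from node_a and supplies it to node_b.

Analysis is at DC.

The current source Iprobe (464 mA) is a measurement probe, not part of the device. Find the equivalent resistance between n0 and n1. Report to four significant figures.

R_eq = 73.49 Ω

Element admittances at DC:
  Y(R1) = 0.01350 S between n1,n0
  Y(R2) = 0.01548 S between n1,n2
  Y(R3) = 0.0001135 S between n0,n3
  Y(R4) = 0.0002770 S between n3,n1
  Y(R5) = 0.009009 S between n2,n3
  Y(R6) = 0.003460 S between n2,n1
  Iprobe: injects 0.464 A into n1 (from n0)
Assemble and solve the 3×3 MNA system:
  V(n1)=34.10  V(n2)=33.91  V(n3)=33.50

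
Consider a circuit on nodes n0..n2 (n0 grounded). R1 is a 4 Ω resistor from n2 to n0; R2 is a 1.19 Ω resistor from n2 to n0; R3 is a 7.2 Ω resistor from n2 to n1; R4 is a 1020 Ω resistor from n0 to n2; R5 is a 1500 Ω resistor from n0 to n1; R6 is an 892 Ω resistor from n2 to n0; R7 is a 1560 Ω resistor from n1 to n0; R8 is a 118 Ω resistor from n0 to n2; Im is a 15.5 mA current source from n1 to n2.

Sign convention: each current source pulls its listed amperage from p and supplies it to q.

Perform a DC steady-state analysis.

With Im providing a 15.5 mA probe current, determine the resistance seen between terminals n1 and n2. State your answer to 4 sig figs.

R_eq = 7.133 Ω

MNA unknowns: 2 node voltages V₁..V_2
R1: Y=0.2500 on G[2,0]
R2: Y=0.8403 on G[2,0]
R3: Y=0.1389 on G[2,1]
R4: Y=0.0009804 on G[0,2]
R5: Y=0.0006667 on G[0,1]
R6: Y=0.001121 on G[2,0]
R7: Y=0.0006410 on G[1,0]
R8: Y=0.008475 on G[0,2]
Im: z[1]−=0.0155, z[2]+=0.0155
solve → V1=-0.1104, V2=0.0001312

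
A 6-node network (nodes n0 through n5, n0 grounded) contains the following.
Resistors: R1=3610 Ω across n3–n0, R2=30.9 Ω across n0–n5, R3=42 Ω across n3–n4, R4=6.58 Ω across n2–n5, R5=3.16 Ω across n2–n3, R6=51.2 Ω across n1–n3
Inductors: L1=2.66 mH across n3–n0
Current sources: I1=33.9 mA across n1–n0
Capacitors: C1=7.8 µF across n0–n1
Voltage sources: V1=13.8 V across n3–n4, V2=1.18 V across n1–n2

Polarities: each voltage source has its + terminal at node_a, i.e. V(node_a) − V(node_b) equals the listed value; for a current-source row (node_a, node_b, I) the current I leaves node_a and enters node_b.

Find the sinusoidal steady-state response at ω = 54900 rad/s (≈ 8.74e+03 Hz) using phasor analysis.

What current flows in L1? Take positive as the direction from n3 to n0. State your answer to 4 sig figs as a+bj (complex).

Apply KCL at each of the 5 non-ground nodes and solve the resulting linear system.
Node n1: branches {I1, C1, R6, V2} → V_1 = -0.01825+0.003464j
Node n2: branches {R4, R5, V2} → V_2 = -1.198+0.003464j
Node n3: branches {R1, L1, R3, R5, R6, V1} → V_3 = -1.128-0.01952j
Node n4: branches {R3, V1} → V_4 = -14.93-0.01952j
Node n5: branches {R2, R4} → V_5 = -0.9879+0.002856j
Source currents: i(V1)=-0.3286+0.000j, i(V2)=-0.05410+0.007365j

-0.0001336+0.007726j A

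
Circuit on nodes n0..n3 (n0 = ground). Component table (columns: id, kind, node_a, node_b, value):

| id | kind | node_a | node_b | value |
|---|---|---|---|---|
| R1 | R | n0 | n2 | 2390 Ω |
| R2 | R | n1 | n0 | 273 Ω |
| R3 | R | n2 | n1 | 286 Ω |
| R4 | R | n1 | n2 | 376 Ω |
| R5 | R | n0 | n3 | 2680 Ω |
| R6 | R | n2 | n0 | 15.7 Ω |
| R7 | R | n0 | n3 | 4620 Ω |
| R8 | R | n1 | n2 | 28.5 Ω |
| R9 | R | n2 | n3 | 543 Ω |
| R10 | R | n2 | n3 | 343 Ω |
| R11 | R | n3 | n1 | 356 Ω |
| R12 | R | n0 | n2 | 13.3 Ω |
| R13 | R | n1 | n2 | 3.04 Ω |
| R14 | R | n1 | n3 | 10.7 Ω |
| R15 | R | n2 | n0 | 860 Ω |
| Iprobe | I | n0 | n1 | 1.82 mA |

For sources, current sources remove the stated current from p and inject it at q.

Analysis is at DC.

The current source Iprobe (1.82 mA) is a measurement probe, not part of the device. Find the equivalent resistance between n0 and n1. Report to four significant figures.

MNA unknowns: 3 node voltages V₁..V_3
R1: Y=0.0004184 on G[0,2]
R2: Y=0.003663 on G[1,0]
R3: Y=0.003497 on G[2,1]
R4: Y=0.002660 on G[1,2]
R5: Y=0.0003731 on G[0,3]
R6: Y=0.06369 on G[2,0]
R7: Y=0.0002165 on G[0,3]
R8: Y=0.03509 on G[1,2]
R9: Y=0.001842 on G[2,3]
R10: Y=0.002915 on G[2,3]
R11: Y=0.002809 on G[3,1]
R12: Y=0.07519 on G[0,2]
R13: Y=0.3289 on G[1,2]
R14: Y=0.09346 on G[1,3]
R15: Y=0.001163 on G[2,0]
Iprobe: z[0]−=0.00182, z[1]+=0.00182
solve → V1=0.01711, V2=0.01244, V3=0.01679

R_eq = 9.398 Ω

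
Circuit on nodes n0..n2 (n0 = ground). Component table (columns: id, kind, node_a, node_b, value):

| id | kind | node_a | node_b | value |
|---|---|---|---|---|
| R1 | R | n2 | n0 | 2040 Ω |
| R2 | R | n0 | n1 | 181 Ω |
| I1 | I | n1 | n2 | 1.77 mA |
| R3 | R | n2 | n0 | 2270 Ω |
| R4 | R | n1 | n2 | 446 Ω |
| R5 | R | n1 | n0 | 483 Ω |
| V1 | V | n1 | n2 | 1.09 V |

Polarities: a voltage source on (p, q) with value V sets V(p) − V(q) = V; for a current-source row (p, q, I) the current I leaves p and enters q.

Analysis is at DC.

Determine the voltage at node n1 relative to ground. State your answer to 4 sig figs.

0.1190 V

Element admittances at DC:
  Y(R1) = 0.0004902 S between n2,n0
  Y(R2) = 0.005525 S between n0,n1
  I1: injects 0.00177 A into n2 (from n1)
  Y(R3) = 0.0004405 S between n2,n0
  Y(R4) = 0.002242 S between n1,n2
  Y(R5) = 0.002070 S between n1,n0
  V1: constraint V(n1)−V(n2) = 1.09
Assemble and solve the 3×3 MNA system:
  V(n1)=0.1190  V(n2)=-0.9710
  i(V1)=-0.005118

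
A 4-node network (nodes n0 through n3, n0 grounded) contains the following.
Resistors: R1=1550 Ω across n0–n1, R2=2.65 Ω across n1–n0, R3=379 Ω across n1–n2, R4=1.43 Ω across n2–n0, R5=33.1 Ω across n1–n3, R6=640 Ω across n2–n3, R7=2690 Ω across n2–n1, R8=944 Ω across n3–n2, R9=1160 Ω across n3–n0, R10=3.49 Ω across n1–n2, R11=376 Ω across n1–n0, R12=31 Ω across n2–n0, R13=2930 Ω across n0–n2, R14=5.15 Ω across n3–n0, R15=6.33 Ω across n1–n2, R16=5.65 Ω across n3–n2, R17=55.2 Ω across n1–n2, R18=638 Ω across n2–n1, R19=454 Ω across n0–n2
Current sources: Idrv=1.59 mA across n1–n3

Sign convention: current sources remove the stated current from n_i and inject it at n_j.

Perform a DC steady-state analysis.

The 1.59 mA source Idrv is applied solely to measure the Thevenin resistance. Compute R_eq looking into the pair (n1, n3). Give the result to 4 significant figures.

R_eq = 3.452 Ω

MNA unknowns: 3 node voltages V₁..V_3
R1: Y=0.0006452 on G[0,1]
R2: Y=0.3774 on G[1,0]
R3: Y=0.002639 on G[1,2]
R4: Y=0.6993 on G[2,0]
R5: Y=0.03021 on G[1,3]
R6: Y=0.001563 on G[2,3]
R7: Y=0.0003717 on G[2,1]
R8: Y=0.001059 on G[3,2]
R9: Y=0.0008621 on G[3,0]
R10: Y=0.2865 on G[1,2]
R11: Y=0.002660 on G[1,0]
R12: Y=0.03226 on G[2,0]
R13: Y=0.0003413 on G[0,2]
R14: Y=0.1942 on G[3,0]
R15: Y=0.1580 on G[1,2]
R16: Y=0.1770 on G[3,2]
R17: Y=0.01812 on G[1,2]
R18: Y=0.001567 on G[2,1]
R19: Y=0.002203 on G[0,2]
Idrv: z[1]−=0.00159, z[3]+=0.00159
solve → V1=-0.001734, V2=-9.833e-05, V3=0.003754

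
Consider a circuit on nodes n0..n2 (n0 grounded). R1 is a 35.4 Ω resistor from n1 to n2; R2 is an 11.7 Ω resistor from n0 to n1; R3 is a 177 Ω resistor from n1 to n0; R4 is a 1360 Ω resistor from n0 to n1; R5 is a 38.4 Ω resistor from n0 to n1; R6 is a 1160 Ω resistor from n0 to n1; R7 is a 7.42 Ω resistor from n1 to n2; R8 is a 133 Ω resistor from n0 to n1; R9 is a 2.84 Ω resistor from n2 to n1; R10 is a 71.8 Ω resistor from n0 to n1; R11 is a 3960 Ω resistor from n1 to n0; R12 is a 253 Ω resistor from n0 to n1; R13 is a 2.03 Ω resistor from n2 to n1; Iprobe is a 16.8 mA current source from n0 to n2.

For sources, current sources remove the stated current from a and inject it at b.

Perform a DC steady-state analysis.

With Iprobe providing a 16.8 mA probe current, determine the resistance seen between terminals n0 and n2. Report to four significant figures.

Element admittances at DC:
  Y(R1) = 0.02825 S between n1,n2
  Y(R2) = 0.08547 S between n0,n1
  Y(R3) = 0.005650 S between n1,n0
  Y(R4) = 0.0007353 S between n0,n1
  Y(R5) = 0.02604 S between n0,n1
  Y(R6) = 0.0008621 S between n0,n1
  Y(R7) = 0.1348 S between n1,n2
  Y(R8) = 0.007519 S between n0,n1
  Y(R9) = 0.3521 S between n2,n1
  Y(R10) = 0.01393 S between n0,n1
  Y(R11) = 0.0002525 S between n1,n0
  Y(R12) = 0.003953 S between n0,n1
  Y(R13) = 0.4926 S between n2,n1
  Iprobe: injects 0.0168 A into n2 (from n0)
Assemble and solve the 2×2 MNA system:
  V(n1)=0.1163  V(n2)=0.1330

R_eq = 7.917 Ω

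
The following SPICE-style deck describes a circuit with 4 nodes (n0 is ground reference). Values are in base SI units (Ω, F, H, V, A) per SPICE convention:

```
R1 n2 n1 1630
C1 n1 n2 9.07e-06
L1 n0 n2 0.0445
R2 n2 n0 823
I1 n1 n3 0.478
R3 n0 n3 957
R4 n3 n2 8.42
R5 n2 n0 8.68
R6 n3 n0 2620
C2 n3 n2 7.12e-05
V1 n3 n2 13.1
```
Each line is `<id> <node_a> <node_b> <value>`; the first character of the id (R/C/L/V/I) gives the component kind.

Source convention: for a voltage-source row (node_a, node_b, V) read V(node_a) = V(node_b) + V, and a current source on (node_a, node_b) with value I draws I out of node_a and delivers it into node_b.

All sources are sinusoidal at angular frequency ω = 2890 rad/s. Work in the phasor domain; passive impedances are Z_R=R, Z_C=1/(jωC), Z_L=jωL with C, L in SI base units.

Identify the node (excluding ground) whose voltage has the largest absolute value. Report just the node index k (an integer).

1

Element admittances at ω=2890 rad/s:
  Y(R1) = 0.0006135+0.000j S between n2,n1
  Y(C1) = 0.000+0.02621j S between n1,n2
  Y(L1) = 0.000-0.007776j S between n0,n2
  Y(R2) = 0.001215+0.000j S between n2,n0
  I1: injects 0.478 A into n3 (from n1)
  Y(R3) = 0.001045+0.000j S between n0,n3
  Y(R4) = 0.1188+0.000j S between n3,n2
  Y(R5) = 0.1152+0.000j S between n2,n0
  Y(R6) = 0.0003817+0.000j S between n3,n0
  Y(C2) = 0.000+0.2058j S between n3,n2
  V1: constraint V(n3)−V(n2) = 13.1
Assemble and solve the 4×4 MNA system:
  V(n1)=-0.5845+18.22j  V(n2)=-0.1579-0.01042j  V(n3)=12.94-0.01042j
  i(V1)=-1.096-2.696j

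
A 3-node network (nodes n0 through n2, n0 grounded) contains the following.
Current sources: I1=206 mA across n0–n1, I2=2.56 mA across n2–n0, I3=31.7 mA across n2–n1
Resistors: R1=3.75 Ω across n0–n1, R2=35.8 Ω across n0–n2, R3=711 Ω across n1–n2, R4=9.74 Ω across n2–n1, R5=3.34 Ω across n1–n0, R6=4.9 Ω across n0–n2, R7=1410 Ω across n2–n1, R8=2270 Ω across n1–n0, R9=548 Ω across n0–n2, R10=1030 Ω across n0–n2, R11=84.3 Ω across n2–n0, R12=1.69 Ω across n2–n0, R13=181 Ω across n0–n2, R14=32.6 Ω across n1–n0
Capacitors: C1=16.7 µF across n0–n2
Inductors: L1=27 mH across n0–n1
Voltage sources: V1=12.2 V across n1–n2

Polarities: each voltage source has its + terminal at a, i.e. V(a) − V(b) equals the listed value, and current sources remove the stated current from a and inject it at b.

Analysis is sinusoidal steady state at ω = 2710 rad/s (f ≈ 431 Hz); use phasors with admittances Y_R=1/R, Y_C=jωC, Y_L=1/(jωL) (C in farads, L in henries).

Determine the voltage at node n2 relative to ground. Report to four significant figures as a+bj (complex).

Apply KCL at each of the 2 non-ground nodes and solve the resulting linear system.
Node n1: branches {I1, R1, R3, R4, R5, R7, R8, L1, I3, R14, V1} → V_1 = 7.290+0.2233j
Node n2: branches {C1, R2, R3, R4, R6, I2, R7, R9, R10, R11, R12, R13, I3, V1} → V_2 = -4.910+0.2233j
Source currents: i(V1)=-5.397-0.03373j

-4.910+0.2233j V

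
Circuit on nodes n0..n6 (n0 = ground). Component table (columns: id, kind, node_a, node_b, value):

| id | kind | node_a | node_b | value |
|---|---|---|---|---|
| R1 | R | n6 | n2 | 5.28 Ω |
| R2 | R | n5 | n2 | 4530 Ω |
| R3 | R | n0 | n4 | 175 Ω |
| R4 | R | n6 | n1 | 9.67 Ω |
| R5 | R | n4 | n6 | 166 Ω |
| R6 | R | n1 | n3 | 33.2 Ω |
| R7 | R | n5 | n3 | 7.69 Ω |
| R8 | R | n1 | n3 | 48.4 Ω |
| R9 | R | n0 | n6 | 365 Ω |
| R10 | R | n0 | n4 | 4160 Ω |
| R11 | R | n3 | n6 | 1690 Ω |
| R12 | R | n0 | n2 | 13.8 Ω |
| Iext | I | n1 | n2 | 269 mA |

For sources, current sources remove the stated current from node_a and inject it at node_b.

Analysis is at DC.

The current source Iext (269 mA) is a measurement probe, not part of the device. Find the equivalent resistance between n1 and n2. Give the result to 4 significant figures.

Apply KCL at each of the 6 non-ground nodes and solve the resulting linear system.
Node n1: branches {R4, R6, R8, Iext} → V_1 = -3.855
Node n2: branches {R1, R2, R12, Iext} → V_2 = 0.1010
Node n3: branches {R6, R7, R8, R11} → V_3 = -3.808
Node n4: branches {R3, R5, R10} → V_4 = -0.6418
Node n5: branches {R2, R7} → V_5 = -3.801
Node n6: branches {R1, R4, R5, R9, R11} → V_6 = -1.276

R_eq = 14.70 Ω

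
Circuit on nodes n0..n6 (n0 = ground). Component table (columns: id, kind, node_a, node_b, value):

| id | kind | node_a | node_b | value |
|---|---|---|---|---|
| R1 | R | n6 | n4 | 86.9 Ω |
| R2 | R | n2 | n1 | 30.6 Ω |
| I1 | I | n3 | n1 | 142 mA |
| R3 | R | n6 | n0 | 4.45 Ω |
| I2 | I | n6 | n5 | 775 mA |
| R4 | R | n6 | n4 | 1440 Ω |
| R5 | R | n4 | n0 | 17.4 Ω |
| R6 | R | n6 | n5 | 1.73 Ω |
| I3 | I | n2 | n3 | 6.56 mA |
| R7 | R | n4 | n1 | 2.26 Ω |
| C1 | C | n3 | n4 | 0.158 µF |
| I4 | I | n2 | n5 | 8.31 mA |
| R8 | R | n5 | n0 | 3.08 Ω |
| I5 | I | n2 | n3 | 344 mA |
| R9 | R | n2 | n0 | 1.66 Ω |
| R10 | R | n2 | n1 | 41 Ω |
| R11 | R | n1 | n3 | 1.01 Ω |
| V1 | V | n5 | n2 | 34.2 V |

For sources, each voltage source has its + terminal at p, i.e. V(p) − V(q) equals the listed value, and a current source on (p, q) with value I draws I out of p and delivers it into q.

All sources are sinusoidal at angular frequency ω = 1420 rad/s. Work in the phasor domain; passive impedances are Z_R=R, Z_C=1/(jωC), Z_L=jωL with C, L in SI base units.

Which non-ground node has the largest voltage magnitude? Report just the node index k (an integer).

Element admittances at ω=1420 rad/s:
  Y(R1) = 0.01151+0.000j S between n6,n4
  Y(R2) = 0.03268+0.000j S between n2,n1
  I1: injects 0.142 A into n1 (from n3)
  Y(R3) = 0.2247+0.000j S between n6,n0
  I2: injects 0.775 A into n5 (from n6)
  Y(R4) = 0.0006944+0.000j S between n6,n4
  Y(R5) = 0.05747+0.000j S between n4,n0
  Y(R6) = 0.5780+0.000j S between n6,n5
  I3: injects 0.00656 A into n3 (from n2)
  Y(R7) = 0.4425+0.000j S between n4,n1
  Y(C1) = 0.000+0.0002244j S between n3,n4
  I4: injects 0.00831 A into n5 (from n2)
  Y(R8) = 0.3247+0.000j S between n5,n0
  I5: injects 0.344 A into n3 (from n2)
  Y(R9) = 0.6024+0.000j S between n2,n0
  Y(R10) = 0.02439+0.000j S between n2,n1
  Y(R11) = 0.9901+0.000j S between n1,n3
  V1: constraint V(n5)−V(n2) = 34.2
Assemble and solve the 7×7 MNA system:
  V(n1)=-3.124+0.0001377j  V(n2)=-14.91+6.013e-06j  V(n3)=-2.913+0.0002548j  V(n4)=-2.396-0.0001074j  V(n5)=19.29+6.013e-06j  V(n6)=12.70+2.657e-06j
  i(V1)=-9.293-3.892e-06j

5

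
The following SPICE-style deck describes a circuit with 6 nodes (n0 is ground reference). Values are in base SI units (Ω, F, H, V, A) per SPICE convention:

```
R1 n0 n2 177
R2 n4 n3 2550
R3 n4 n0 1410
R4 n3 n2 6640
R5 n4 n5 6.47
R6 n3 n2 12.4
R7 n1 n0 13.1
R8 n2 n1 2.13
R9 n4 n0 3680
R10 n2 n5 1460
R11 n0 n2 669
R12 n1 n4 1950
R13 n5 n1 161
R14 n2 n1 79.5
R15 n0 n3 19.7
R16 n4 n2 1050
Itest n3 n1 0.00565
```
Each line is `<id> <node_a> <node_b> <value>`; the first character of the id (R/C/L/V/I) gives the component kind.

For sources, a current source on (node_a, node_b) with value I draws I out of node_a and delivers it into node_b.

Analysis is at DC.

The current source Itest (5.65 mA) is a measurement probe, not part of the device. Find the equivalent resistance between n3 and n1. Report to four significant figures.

Element admittances at DC:
  Y(R1) = 0.005650 S between n0,n2
  Y(R2) = 0.0003922 S between n4,n3
  Y(R3) = 0.0007092 S between n4,n0
  Y(R4) = 0.0001506 S between n3,n2
  Y(R5) = 0.1546 S between n4,n5
  Y(R6) = 0.08065 S between n3,n2
  Y(R7) = 0.07634 S between n1,n0
  Y(R8) = 0.4695 S between n2,n1
  Y(R9) = 0.0002717 S between n4,n0
  Y(R10) = 0.0006849 S between n2,n5
  Y(R11) = 0.001495 S between n0,n2
  Y(R12) = 0.0005128 S between n1,n4
  Y(R13) = 0.006211 S between n5,n1
  Y(R14) = 0.01258 S between n2,n1
  Y(R15) = 0.05076 S between n0,n3
  Y(R16) = 0.0009524 S between n4,n2
  Itest: injects 0.00565 A into n1 (from n3)
Assemble and solve the 5×5 MNA system:
  V(n1)=0.02156  V(n2)=0.01334  V(n3)=-0.03461  V(n4)=0.01559  V(n5)=0.01581

R_eq = 9.941 Ω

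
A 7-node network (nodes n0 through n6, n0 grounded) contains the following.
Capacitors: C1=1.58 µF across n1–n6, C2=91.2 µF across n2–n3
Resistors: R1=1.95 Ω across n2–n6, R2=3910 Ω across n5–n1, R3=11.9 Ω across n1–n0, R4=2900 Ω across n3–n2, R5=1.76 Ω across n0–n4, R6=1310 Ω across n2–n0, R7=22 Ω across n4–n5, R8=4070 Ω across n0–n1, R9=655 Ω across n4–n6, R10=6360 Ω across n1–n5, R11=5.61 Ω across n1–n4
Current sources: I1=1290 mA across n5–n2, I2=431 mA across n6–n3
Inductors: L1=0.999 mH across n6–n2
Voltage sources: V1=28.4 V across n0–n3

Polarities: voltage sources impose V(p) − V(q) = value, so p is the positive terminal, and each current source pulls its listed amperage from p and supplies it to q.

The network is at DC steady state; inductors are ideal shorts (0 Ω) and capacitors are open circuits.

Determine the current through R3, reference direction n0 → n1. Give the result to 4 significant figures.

0.07614 A

Element admittances at DC:
  Y(C1) = 0.000 S between n1,n6
  Y(C2) = 0.000 S between n2,n3
  Y(R1) = 0.5128 S between n2,n6
  Y(R2) = 0.0002558 S between n5,n1
  I1: injects 1.29 A into n2 (from n5)
  Y(R3) = 0.08403 S between n1,n0
  Y(R4) = 0.0003448 S between n3,n2
  Y(R5) = 0.5682 S between n0,n4
  Y(R6) = 0.0007634 S between n2,n0
  Y(R7) = 0.04545 S between n4,n5
  Y(R8) = 0.0002457 S between n0,n1
  Y(R9) = 0.001527 S between n4,n6
  L1: short n6↔n2 (DC inductor)
  Y(R10) = 0.0001572 S between n1,n5
  I2: injects 0.431 A into n3 (from n6)
  Y(R11) = 0.1783 S between n1,n4
  V1: constraint V(n0)−V(n3) = 28.4
Assemble and solve the 8×8 MNA system:
  V(n1)=-0.9061  V(n2)=321.6  V(n3)=-28.40  V(n4)=-1.269  V(n5)=-29.39  V(n6)=321.6
  i(L1)=-0.9239  i(V1)=-0.5517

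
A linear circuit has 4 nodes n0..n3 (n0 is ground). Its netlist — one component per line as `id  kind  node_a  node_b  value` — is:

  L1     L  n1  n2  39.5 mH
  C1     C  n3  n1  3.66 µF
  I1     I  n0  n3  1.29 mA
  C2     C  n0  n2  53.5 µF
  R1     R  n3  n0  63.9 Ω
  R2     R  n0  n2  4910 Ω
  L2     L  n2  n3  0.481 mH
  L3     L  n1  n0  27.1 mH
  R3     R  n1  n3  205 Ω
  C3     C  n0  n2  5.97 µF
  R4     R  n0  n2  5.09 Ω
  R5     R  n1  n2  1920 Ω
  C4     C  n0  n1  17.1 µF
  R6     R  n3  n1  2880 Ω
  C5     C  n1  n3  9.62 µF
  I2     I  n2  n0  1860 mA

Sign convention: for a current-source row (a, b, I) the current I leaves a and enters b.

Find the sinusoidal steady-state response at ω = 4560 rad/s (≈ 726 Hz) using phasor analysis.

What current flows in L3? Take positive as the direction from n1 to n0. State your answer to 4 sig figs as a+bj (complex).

MNA unknowns: 3 node voltages V₁..V_3
L1: Y=0.000-0.005552j on G[1,2]
C1: Y=0.000+0.01669j on G[3,1]
I1: z[0]−=0.00129, z[3]+=0.00129
C2: Y=0.000+0.2440j on G[0,2]
R1: Y=0.01565+0.000j on G[3,0]
R2: Y=0.0002037+0.000j on G[0,2]
L2: Y=0.000-0.4559j on G[2,3]
L3: Y=0.000-0.008092j on G[1,0]
R3: Y=0.004878+0.000j on G[1,3]
C3: Y=0.000+0.02722j on G[0,2]
R4: Y=0.1965+0.000j on G[0,2]
R5: Y=0.0005208+0.000j on G[1,2]
C4: Y=0.000+0.07798j on G[0,1]
R6: Y=0.0003472+0.000j on G[3,1]
C5: Y=0.000+0.04387j on G[1,3]
I2: z[2]−=1.86, z[0]+=1.86
solve → V1=-1.189+2.080j, V2=-2.891+4.051j, V3=-2.942+4.496j

0.01684+0.009620j A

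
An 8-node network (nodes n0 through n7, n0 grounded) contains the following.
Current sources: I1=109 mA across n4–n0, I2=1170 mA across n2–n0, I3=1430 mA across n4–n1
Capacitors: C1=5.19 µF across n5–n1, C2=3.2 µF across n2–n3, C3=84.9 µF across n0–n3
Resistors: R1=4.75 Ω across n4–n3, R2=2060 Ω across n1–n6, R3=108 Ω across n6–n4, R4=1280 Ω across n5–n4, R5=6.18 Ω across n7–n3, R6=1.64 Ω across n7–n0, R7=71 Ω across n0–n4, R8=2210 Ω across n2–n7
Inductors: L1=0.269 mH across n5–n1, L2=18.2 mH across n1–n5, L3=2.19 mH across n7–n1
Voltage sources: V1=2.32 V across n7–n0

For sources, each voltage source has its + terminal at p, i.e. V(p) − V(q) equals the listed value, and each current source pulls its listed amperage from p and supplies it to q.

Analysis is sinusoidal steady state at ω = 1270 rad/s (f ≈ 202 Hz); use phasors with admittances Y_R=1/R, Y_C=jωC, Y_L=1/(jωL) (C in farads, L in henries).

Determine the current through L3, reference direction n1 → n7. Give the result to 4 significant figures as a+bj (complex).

1.408+0.001027j A

Element admittances at ω=1270 rad/s:
  I1: injects 0.109 A into n0 (from n4)
  Y(C1) = 0.000+0.006591j S between n5,n1
  Y(R1) = 0.2105+0.000j S between n4,n3
  Y(L1) = 0.000-2.927j S between n5,n1
  Y(R2) = 0.0004854+0.000j S between n1,n6
  Y(R3) = 0.009259+0.000j S between n6,n4
  Y(R4) = 0.0007813+0.000j S between n5,n4
  I2: injects 1.17 A into n0 (from n2)
  Y(C2) = 0.000+0.004064j S between n2,n3
  Y(R5) = 0.1618+0.000j S between n7,n3
  I3: injects 1.43 A into n1 (from n4)
  Y(L2) = 0.000-0.04326j S between n1,n5
  Y(R6) = 0.6098+0.000j S between n7,n0
  Y(L3) = 0.000-0.3595j S between n7,n1
  Y(R7) = 0.01408+0.000j S between n0,n4
  Y(R8) = 0.0004525+0.000j S between n2,n7
  Y(C3) = 0.000+0.1078j S between n0,n3
  V1: constraint V(n7)−V(n0) = 2.32
Assemble and solve the 8×8 MNA system:
  V(n1)=2.317+3.915j  V(n2)=-41.51+288.1j  V(n3)=-9.432+5.061j  V(n4)=-15.59+4.739j  V(n5)=2.317+3.911j  V(n6)=-14.70+4.698j  V(n7)=2.320+0.000j
  i(V1)=-1.928+0.9503j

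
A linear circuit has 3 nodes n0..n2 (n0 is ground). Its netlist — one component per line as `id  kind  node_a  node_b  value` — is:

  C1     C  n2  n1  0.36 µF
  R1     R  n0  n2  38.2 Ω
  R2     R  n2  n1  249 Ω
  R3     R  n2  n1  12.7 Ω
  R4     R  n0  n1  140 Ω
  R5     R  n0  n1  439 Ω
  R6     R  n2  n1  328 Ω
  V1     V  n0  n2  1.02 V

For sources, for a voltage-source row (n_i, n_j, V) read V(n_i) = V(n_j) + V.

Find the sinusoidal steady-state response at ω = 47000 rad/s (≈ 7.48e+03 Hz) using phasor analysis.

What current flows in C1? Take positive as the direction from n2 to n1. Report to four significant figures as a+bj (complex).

Apply KCL at each of the 2 non-ground nodes and solve the resulting linear system.
Node n1: branches {C1, R2, R3, R4, R5, R6} → V_1 = -0.9222-0.01738j
Node n2: branches {C1, R1, R2, R3, R6, V1} → V_2 = -1.020+0.000j
Source currents: i(V1)=-0.03539-0.0001637j

-0.0002941-0.001655j A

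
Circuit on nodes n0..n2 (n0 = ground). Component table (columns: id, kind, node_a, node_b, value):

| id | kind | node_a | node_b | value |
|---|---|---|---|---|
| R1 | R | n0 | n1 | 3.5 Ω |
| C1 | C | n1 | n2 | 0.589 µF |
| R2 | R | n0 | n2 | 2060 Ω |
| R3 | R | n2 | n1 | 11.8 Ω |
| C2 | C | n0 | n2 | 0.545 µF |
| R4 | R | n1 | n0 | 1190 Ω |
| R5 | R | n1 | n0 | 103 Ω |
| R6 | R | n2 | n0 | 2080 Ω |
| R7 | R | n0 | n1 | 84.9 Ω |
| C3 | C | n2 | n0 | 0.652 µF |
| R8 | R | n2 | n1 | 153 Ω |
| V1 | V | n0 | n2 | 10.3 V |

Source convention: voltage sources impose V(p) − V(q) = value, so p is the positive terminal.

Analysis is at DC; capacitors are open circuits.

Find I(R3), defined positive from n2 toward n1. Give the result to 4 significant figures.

Element admittances at DC:
  Y(R1) = 0.2857 S between n0,n1
  Y(C1) = 0.000 S between n1,n2
  Y(R2) = 0.0004854 S between n0,n2
  Y(R3) = 0.08475 S between n2,n1
  Y(C2) = 0.000 S between n0,n2
  Y(R4) = 0.0008403 S between n1,n0
  Y(R5) = 0.009709 S between n1,n0
  Y(R6) = 0.0004808 S between n2,n0
  Y(R7) = 0.01178 S between n0,n1
  Y(C3) = 0.000 S between n2,n0
  Y(R8) = 0.006536 S between n2,n1
  V1: constraint V(n0)−V(n2) = 10.3
Assemble and solve the 3×3 MNA system:
  V(n1)=-2.354  V(n2)=-10.30
  i(V1)=-0.7352

-0.6733 A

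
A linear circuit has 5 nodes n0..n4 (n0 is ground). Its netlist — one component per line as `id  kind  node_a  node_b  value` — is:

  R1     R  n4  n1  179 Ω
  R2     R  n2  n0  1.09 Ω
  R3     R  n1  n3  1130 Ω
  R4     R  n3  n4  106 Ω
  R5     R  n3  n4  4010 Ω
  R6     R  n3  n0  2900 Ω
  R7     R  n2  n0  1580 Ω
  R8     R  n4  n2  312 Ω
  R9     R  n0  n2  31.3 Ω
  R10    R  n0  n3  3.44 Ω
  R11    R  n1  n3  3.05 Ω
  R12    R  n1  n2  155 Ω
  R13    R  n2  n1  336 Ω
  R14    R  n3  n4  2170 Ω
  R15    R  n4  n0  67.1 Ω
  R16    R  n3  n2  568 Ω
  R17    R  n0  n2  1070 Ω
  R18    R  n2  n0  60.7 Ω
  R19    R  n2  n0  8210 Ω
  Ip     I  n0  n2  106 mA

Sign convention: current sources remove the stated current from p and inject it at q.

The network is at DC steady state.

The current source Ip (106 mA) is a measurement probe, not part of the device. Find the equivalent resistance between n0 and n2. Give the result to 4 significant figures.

R_eq = 1.020 Ω

MNA unknowns: 4 node voltages V₁..V_4
R1: Y=0.005587 on G[4,1]
R2: Y=0.9174 on G[2,0]
R3: Y=0.0008850 on G[1,3]
R4: Y=0.009434 on G[3,4]
R5: Y=0.0002494 on G[3,4]
R6: Y=0.0003448 on G[3,0]
R7: Y=0.0006329 on G[2,0]
R8: Y=0.003205 on G[4,2]
R9: Y=0.03195 on G[0,2]
R10: Y=0.2907 on G[0,3]
R11: Y=0.3279 on G[1,3]
R12: Y=0.006452 on G[1,2]
R13: Y=0.002976 on G[2,1]
R14: Y=0.0004608 on G[3,4]
R15: Y=0.01490 on G[4,0]
R16: Y=0.001761 on G[3,2]
R17: Y=0.0009346 on G[0,2]
R18: Y=0.01647 on G[2,0]
R19: Y=0.0001218 on G[2,0]
Ip: z[0]−=0.106, z[2]+=0.106
solve → V1=0.007274, V2=0.1081, V3=0.004291, V4=0.01272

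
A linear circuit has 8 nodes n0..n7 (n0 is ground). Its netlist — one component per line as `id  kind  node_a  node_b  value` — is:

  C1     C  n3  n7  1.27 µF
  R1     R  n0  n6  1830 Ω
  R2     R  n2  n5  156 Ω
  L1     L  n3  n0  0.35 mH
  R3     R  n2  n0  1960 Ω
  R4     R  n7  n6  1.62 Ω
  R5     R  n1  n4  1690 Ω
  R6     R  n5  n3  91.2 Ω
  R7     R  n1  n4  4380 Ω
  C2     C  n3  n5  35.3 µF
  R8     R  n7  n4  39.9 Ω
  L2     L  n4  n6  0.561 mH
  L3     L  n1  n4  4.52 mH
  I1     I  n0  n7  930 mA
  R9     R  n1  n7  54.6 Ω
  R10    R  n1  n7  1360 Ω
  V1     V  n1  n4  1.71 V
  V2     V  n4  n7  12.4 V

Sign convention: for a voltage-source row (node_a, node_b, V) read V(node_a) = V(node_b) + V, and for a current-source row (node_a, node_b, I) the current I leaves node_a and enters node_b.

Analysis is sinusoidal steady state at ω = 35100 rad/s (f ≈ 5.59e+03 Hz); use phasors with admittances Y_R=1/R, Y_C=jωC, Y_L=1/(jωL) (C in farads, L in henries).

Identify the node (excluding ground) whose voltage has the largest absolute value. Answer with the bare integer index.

1

MNA unknowns: 7 node voltages V₁..V_7 plus 2 source currents (V1, V2)
C1: Y=0.000+0.04458j on G[3,7]
R1: Y=0.0005464+0.000j on G[0,6]
R2: Y=0.006410+0.000j on G[2,5]
L1: Y=0.000-0.08140j on G[3,0]
R3: Y=0.0005102+0.000j on G[2,0]
R4: Y=0.6173+0.000j on G[7,6]
R5: Y=0.0005917+0.000j on G[1,4]
R6: Y=0.01096+0.000j on G[5,3]
R7: Y=0.0002283+0.000j on G[1,4]
C2: Y=0.000+1.239j on G[3,5]
R8: Y=0.02506+0.000j on G[7,4]
L2: Y=0.000-0.05078j on G[4,6]
L3: Y=0.000-0.006303j on G[1,4]
I1: z[0]−=0.93, z[7]+=0.93
R9: Y=0.01832+0.000j on G[1,7]
R10: Y=0.0007353+0.000j on G[1,7]
V1: row V1−V4=1.71, i_V1 at 1,4
V2: row V4−V7=12.4, i_V2 at 4,7
solve → V1=14.23-9.437j, V2=-0.007524+10.58j, V3=-0.003766+11.42j, V4=12.52-9.437j, V5=-0.008123+11.42j, V6=0.2066-10.44j, V7=0.1242-9.437j
aux → i_V1=-0.2702+0.01078j, i_V2=-0.6306+0.6255j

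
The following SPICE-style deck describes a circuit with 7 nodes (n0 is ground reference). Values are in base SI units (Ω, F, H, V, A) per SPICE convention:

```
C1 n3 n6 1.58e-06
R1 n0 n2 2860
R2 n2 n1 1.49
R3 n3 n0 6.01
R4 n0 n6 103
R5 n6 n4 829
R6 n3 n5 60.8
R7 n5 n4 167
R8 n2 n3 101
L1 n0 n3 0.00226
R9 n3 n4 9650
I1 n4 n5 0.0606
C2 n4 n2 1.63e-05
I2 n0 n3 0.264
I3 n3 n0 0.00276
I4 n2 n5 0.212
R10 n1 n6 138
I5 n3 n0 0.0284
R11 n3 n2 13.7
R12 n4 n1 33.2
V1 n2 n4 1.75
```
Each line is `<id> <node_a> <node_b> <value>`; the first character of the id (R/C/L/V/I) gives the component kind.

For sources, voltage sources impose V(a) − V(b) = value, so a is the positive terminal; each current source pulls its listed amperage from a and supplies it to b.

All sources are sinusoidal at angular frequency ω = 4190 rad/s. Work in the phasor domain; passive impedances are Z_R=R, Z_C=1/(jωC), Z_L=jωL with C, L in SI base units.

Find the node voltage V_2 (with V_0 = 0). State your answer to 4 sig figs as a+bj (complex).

MNA unknowns: 6 node voltages V₁..V_6 plus 1 source current (V1)
C1: Y=0.000+0.006620j on G[3,6]
R1: Y=0.0003497+0.000j on G[0,2]
R2: Y=0.6711+0.000j on G[2,1]
R3: Y=0.1664+0.000j on G[3,0]
R4: Y=0.009709+0.000j on G[0,6]
R5: Y=0.001206+0.000j on G[6,4]
R6: Y=0.01645+0.000j on G[3,5]
R7: Y=0.005988+0.000j on G[5,4]
R8: Y=0.009901+0.000j on G[2,3]
L1: Y=0.000-0.1056j on G[0,3]
R9: Y=0.0001036+0.000j on G[3,4]
I1: z[4]−=0.0606, z[5]+=0.0606
C2: Y=0.000+0.06830j on G[4,2]
I2: z[0]−=0.264, z[3]+=0.264
I3: z[3]−=0.00276, z[0]+=0.00276
I4: z[2]−=0.212, z[5]+=0.212
R10: Y=0.007246+0.000j on G[1,6]
I5: z[3]−=0.0284, z[0]+=0.0284
R11: Y=0.07299+0.000j on G[3,2]
R12: Y=0.03012+0.000j on G[4,1]
V1: row V2−V4=1.75, i_V1 at 2,4
solve → V1=-1.136+0.6344j, V2=-1.067+0.6319j, V3=1.045+0.6112j, V4=-2.817+0.6319j, V5=12.17+0.6167j, V6=-0.5442+0.8746j
aux → i_V1=-0.08288-0.1198j

-1.067+0.6319j V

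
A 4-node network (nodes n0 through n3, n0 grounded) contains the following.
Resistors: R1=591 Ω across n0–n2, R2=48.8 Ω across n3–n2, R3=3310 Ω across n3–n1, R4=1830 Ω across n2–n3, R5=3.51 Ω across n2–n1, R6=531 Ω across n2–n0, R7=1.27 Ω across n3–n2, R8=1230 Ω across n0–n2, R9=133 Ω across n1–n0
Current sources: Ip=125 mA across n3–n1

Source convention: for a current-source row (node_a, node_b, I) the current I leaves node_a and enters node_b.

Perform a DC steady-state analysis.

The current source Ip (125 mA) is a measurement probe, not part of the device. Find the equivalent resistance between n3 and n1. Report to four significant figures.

R_eq = 4.706 Ω

MNA unknowns: 3 node voltages V₁..V_3
R1: Y=0.001692 on G[0,2]
R2: Y=0.02049 on G[3,2]
R3: Y=0.0003021 on G[3,1]
R4: Y=0.0005464 on G[2,3]
R5: Y=0.2849 on G[2,1]
R6: Y=0.001883 on G[2,0]
R7: Y=0.7874 on G[3,2]
R8: Y=0.0008130 on G[0,2]
R9: Y=0.007519 on G[1,0]
Ip: z[3]−=0.125, z[1]+=0.125
solve → V1=0.1599, V2=-0.2740, V3=-0.4284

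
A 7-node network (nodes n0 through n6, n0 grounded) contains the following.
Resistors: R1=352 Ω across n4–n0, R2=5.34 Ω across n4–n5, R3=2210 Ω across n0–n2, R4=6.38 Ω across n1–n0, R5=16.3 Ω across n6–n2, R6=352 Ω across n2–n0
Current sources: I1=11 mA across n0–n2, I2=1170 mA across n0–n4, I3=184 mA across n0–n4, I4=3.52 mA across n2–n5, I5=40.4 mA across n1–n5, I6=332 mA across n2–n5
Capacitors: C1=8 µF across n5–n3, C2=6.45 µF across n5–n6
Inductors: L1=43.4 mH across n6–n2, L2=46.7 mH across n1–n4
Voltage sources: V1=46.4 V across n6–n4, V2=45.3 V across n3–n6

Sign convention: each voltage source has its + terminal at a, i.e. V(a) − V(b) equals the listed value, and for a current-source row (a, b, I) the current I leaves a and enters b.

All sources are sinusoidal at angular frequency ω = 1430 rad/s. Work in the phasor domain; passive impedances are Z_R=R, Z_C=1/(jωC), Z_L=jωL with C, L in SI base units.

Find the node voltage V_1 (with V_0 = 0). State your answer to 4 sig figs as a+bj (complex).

6.580-2.585j V

MNA unknowns: 6 node voltages V₁..V_6 plus 2 source currents (V1, V2)
R1: Y=0.002841+0.000j on G[4,0]
I1: z[0]−=0.011, z[2]+=0.011
I2: z[0]−=1.17, z[4]+=1.17
I3: z[0]−=0.184, z[4]+=0.184
R2: Y=0.1873+0.000j on G[4,5]
R3: Y=0.0004525+0.000j on G[0,2]
I4: z[2]−=0.00352, z[5]+=0.00352
I5: z[1]−=0.0404, z[5]+=0.0404
R4: Y=0.1567+0.000j on G[1,0]
R5: Y=0.06135+0.000j on G[6,2]
R6: Y=0.002841+0.000j on G[2,0]
I6: z[2]−=0.332, z[5]+=0.332
C1: Y=0.000+0.01144j on G[5,3]
L1: Y=0.000-0.01611j on G[6,2]
C2: Y=0.000+0.009224j on G[5,6]
L2: Y=0.000-0.01497j on G[1,4]
V1: row V6−V4=46.4, i_V1 at 6,4
V2: row V3−V6=45.3, i_V2 at 3,6
solve → V1=6.580-2.585j, V2=72.30+63.54j, V3=125.3+68.98j, V4=33.64+68.98j, V5=36.49+76.56j, V6=80.04+68.98j
aux → i_V1=-0.7191-1.628j, i_V2=-0.08664-1.017j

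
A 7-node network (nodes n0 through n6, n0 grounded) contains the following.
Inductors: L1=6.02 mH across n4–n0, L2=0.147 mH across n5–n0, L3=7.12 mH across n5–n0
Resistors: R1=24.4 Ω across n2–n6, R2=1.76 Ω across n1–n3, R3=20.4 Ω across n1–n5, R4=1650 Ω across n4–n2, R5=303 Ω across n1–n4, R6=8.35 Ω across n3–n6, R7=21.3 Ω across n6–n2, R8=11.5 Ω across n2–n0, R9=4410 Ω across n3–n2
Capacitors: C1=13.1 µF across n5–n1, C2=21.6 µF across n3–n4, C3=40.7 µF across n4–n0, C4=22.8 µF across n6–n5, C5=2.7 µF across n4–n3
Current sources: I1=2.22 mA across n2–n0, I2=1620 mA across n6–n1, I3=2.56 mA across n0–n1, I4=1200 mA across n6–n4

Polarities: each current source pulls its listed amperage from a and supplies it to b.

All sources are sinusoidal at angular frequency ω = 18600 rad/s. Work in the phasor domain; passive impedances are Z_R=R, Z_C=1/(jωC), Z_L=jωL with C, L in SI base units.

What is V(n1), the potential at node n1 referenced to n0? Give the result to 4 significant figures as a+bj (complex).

MNA unknowns: 6 node voltages V₁..V_6
L1: Y=0.000-0.008931j on G[4,0]
R1: Y=0.04098+0.000j on G[2,6]
R2: Y=0.5682+0.000j on G[1,3]
R3: Y=0.04902+0.000j on G[1,5]
R4: Y=0.0006061+0.000j on G[4,2]
C1: Y=0.000+0.2437j on G[5,1]
R5: Y=0.003300+0.000j on G[1,4]
I1: z[2]−=0.00222, z[0]+=0.00222
C2: Y=0.000+0.4018j on G[3,4]
C3: Y=0.000+0.7570j on G[4,0]
R6: Y=0.1198+0.000j on G[3,6]
L2: Y=0.000-0.3657j on G[5,0]
C4: Y=0.000+0.4241j on G[6,5]
I2: z[6]−=1.62, z[1]+=1.62
R7: Y=0.04695+0.000j on G[6,2]
R8: Y=0.08696+0.000j on G[2,0]
R9: Y=0.0002268+0.000j on G[3,2]
I3: z[0]−=0.00256, z[1]+=0.00256
L3: Y=0.000-0.007551j on G[5,0]
C5: Y=0.000+0.05022j on G[4,3]
I4: z[6]−=1.2, z[4]+=1.2
solve → V1=2.722-6.720j, V2=-0.6875-0.08456j, V3=0.3340-5.714j, V4=0.1176-3.159j, V5=0.2159-6.169j, V6=-1.350-0.1325j

2.722-6.720j V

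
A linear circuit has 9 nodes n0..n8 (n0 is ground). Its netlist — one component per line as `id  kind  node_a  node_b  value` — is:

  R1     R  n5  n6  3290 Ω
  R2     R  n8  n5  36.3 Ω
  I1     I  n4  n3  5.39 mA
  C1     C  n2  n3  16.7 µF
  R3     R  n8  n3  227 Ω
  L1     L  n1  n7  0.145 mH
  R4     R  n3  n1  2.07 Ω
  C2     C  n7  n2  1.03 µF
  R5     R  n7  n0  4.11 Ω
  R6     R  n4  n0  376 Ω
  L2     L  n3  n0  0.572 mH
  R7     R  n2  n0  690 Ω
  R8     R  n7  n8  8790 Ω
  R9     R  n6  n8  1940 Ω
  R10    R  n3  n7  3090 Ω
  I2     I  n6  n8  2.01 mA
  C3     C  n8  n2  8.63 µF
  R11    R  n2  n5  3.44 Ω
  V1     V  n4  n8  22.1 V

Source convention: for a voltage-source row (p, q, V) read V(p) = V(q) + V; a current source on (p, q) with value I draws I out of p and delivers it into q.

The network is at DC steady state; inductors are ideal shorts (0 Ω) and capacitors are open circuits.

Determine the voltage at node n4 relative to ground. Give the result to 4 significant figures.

Element admittances at DC:
  Y(R1) = 0.0003040 S between n5,n6
  Y(R2) = 0.02755 S between n8,n5
  I1: injects 0.00539 A into n3 (from n4)
  Y(C1) = 0.000 S between n2,n3
  Y(R3) = 0.004405 S between n8,n3
  L1: short n1↔n7 (DC inductor)
  Y(R4) = 0.4831 S between n3,n1
  Y(C2) = 0.000 S between n7,n2
  Y(R5) = 0.2433 S between n7,n0
  Y(R6) = 0.002660 S between n4,n0
  L2: short n3↔n0 (DC inductor)
  Y(R7) = 0.001449 S between n2,n0
  Y(R8) = 0.0001138 S between n7,n8
  Y(R9) = 0.0005155 S between n6,n8
  Y(R10) = 0.0003236 S between n3,n7
  I2: injects 0.00201 A into n8 (from n6)
  Y(C3) = 0.000 S between n8,n2
  Y(R11) = 0.2907 S between n2,n5
  V1: constraint V(n4)−V(n8) = 22.1
Assemble and solve the 11×11 MNA system:
  V(n1)=-0.001174  V(n2)=-7.120  V(n3)=0.000  V(n4)=14.60  V(n5)=-7.156  V(n6)=-9.826  V(n7)=-0.001174  V(n8)=-7.501
  i(L1)=0.0005672  i(L2)=-0.02822  i(V1)=-0.04422

14.60 V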